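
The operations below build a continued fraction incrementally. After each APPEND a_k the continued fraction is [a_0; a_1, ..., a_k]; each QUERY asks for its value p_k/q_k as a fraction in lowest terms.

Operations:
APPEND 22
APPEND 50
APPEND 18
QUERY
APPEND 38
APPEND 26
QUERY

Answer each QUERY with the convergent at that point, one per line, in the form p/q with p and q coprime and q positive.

APPEND 22: p_0 = 22·1 + 0 = 22, q_0 = 22·0 + 1 = 1 → 22/1
APPEND 50: p_1 = 50·22 + 1 = 1101, q_1 = 50·1 + 0 = 50 → 1101/50
APPEND 18: p_2 = 18·1101 + 22 = 19840, q_2 = 18·50 + 1 = 901 → 19840/901
APPEND 38: p_3 = 38·19840 + 1101 = 755021, q_3 = 38·901 + 50 = 34288 → 755021/34288
APPEND 26: p_4 = 26·755021 + 19840 = 19650386, q_4 = 26·34288 + 901 = 892389 → 19650386/892389

19840/901
19650386/892389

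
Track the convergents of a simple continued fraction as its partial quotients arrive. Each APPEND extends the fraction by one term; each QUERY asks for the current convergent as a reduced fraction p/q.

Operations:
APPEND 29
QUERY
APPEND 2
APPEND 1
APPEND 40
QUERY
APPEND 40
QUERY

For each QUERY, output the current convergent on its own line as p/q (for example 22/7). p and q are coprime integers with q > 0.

29/1
3579/122
143248/4883

APPEND 29: p_0 = 29·1 + 0 = 29, q_0 = 29·0 + 1 = 1 → 29/1
APPEND 2: p_1 = 2·29 + 1 = 59, q_1 = 2·1 + 0 = 2 → 59/2
APPEND 1: p_2 = 1·59 + 29 = 88, q_2 = 1·2 + 1 = 3 → 88/3
APPEND 40: p_3 = 40·88 + 59 = 3579, q_3 = 40·3 + 2 = 122 → 3579/122
APPEND 40: p_4 = 40·3579 + 88 = 143248, q_4 = 40·122 + 3 = 4883 → 143248/4883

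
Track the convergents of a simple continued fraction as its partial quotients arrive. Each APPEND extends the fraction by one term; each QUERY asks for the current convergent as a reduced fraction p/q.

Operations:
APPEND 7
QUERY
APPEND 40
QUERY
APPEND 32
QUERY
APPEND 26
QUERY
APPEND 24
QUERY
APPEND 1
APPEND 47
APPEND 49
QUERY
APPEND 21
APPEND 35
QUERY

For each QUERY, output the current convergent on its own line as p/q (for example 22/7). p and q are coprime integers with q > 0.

APPEND 7: p_0 = 7·1 + 0 = 7, q_0 = 7·0 + 1 = 1 → 7/1
APPEND 40: p_1 = 40·7 + 1 = 281, q_1 = 40·1 + 0 = 40 → 281/40
APPEND 32: p_2 = 32·281 + 7 = 8999, q_2 = 32·40 + 1 = 1281 → 8999/1281
APPEND 26: p_3 = 26·8999 + 281 = 234255, q_3 = 26·1281 + 40 = 33346 → 234255/33346
APPEND 24: p_4 = 24·234255 + 8999 = 5631119, q_4 = 24·33346 + 1281 = 801585 → 5631119/801585
APPEND 1: p_5 = 1·5631119 + 234255 = 5865374, q_5 = 1·801585 + 33346 = 834931 → 5865374/834931
APPEND 47: p_6 = 47·5865374 + 5631119 = 281303697, q_6 = 47·834931 + 801585 = 40043342 → 281303697/40043342
APPEND 49: p_7 = 49·281303697 + 5865374 = 13789746527, q_7 = 49·40043342 + 834931 = 1962958689 → 13789746527/1962958689
APPEND 21: p_8 = 21·13789746527 + 281303697 = 289865980764, q_8 = 21·1962958689 + 40043342 = 41262175811 → 289865980764/41262175811
APPEND 35: p_9 = 35·289865980764 + 13789746527 = 10159099073267, q_9 = 35·41262175811 + 1962958689 = 1446139112074 → 10159099073267/1446139112074

7/1
281/40
8999/1281
234255/33346
5631119/801585
13789746527/1962958689
10159099073267/1446139112074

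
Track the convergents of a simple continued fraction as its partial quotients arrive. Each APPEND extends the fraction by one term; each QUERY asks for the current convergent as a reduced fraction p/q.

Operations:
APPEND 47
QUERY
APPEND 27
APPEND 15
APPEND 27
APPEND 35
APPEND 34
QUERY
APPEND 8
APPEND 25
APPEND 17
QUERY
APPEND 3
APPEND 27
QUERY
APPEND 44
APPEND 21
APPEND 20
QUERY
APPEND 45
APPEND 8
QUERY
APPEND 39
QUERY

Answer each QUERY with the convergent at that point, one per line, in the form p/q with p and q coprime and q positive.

APPEND 47: p_0 = 47·1 + 0 = 47, q_0 = 47·0 + 1 = 1 → 47/1
APPEND 27: p_1 = 27·47 + 1 = 1270, q_1 = 27·1 + 0 = 27 → 1270/27
APPEND 15: p_2 = 15·1270 + 47 = 19097, q_2 = 15·27 + 1 = 406 → 19097/406
APPEND 27: p_3 = 27·19097 + 1270 = 516889, q_3 = 27·406 + 27 = 10989 → 516889/10989
APPEND 35: p_4 = 35·516889 + 19097 = 18110212, q_4 = 35·10989 + 406 = 385021 → 18110212/385021
APPEND 34: p_5 = 34·18110212 + 516889 = 616264097, q_5 = 34·385021 + 10989 = 13101703 → 616264097/13101703
APPEND 8: p_6 = 8·616264097 + 18110212 = 4948222988, q_6 = 8·13101703 + 385021 = 105198645 → 4948222988/105198645
APPEND 25: p_7 = 25·4948222988 + 616264097 = 124321838797, q_7 = 25·105198645 + 13101703 = 2643067828 → 124321838797/2643067828
APPEND 17: p_8 = 17·124321838797 + 4948222988 = 2118419482537, q_8 = 17·2643067828 + 105198645 = 45037351721 → 2118419482537/45037351721
APPEND 3: p_9 = 3·2118419482537 + 124321838797 = 6479580286408, q_9 = 3·45037351721 + 2643067828 = 137755122991 → 6479580286408/137755122991
APPEND 27: p_10 = 27·6479580286408 + 2118419482537 = 177067087215553, q_10 = 27·137755122991 + 45037351721 = 3764425672478 → 177067087215553/3764425672478
APPEND 44: p_11 = 44·177067087215553 + 6479580286408 = 7797431417770740, q_11 = 44·3764425672478 + 137755122991 = 165772484712023 → 7797431417770740/165772484712023
APPEND 21: p_12 = 21·7797431417770740 + 177067087215553 = 163923126860401093, q_12 = 21·165772484712023 + 3764425672478 = 3484986604624961 → 163923126860401093/3484986604624961
APPEND 20: p_13 = 20·163923126860401093 + 7797431417770740 = 3286259968625792600, q_13 = 20·3484986604624961 + 165772484712023 = 69865504577211243 → 3286259968625792600/69865504577211243
APPEND 45: p_14 = 45·3286259968625792600 + 163923126860401093 = 148045621715021068093, q_14 = 45·69865504577211243 + 3484986604624961 = 3147432692579130896 → 148045621715021068093/3147432692579130896
APPEND 8: p_15 = 8·148045621715021068093 + 3286259968625792600 = 1187651233688794337344, q_15 = 8·3147432692579130896 + 69865504577211243 = 25249327045210258411 → 1187651233688794337344/25249327045210258411
APPEND 39: p_16 = 39·1187651233688794337344 + 148045621715021068093 = 46466443735578000224509, q_16 = 39·25249327045210258411 + 3147432692579130896 = 987871187455779208925 → 46466443735578000224509/987871187455779208925

47/1
616264097/13101703
2118419482537/45037351721
177067087215553/3764425672478
3286259968625792600/69865504577211243
1187651233688794337344/25249327045210258411
46466443735578000224509/987871187455779208925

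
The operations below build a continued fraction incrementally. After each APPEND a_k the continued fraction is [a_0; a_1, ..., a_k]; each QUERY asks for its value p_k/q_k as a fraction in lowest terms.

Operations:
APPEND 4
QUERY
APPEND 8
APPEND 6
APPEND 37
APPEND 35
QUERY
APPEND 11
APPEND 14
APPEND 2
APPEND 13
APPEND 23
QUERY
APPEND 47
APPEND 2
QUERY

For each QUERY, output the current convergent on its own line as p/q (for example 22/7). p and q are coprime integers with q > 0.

APPEND 4: p_0 = 4·1 + 0 = 4, q_0 = 4·0 + 1 = 1 → 4/1
APPEND 8: p_1 = 8·4 + 1 = 33, q_1 = 8·1 + 0 = 8 → 33/8
APPEND 6: p_2 = 6·33 + 4 = 202, q_2 = 6·8 + 1 = 49 → 202/49
APPEND 37: p_3 = 37·202 + 33 = 7507, q_3 = 37·49 + 8 = 1821 → 7507/1821
APPEND 35: p_4 = 35·7507 + 202 = 262947, q_4 = 35·1821 + 49 = 63784 → 262947/63784
APPEND 11: p_5 = 11·262947 + 7507 = 2899924, q_5 = 11·63784 + 1821 = 703445 → 2899924/703445
APPEND 14: p_6 = 14·2899924 + 262947 = 40861883, q_6 = 14·703445 + 63784 = 9912014 → 40861883/9912014
APPEND 2: p_7 = 2·40861883 + 2899924 = 84623690, q_7 = 2·9912014 + 703445 = 20527473 → 84623690/20527473
APPEND 13: p_8 = 13·84623690 + 40861883 = 1140969853, q_8 = 13·20527473 + 9912014 = 276769163 → 1140969853/276769163
APPEND 23: p_9 = 23·1140969853 + 84623690 = 26326930309, q_9 = 23·276769163 + 20527473 = 6386218222 → 26326930309/6386218222
APPEND 47: p_10 = 47·26326930309 + 1140969853 = 1238506694376, q_10 = 47·6386218222 + 276769163 = 300429025597 → 1238506694376/300429025597
APPEND 2: p_11 = 2·1238506694376 + 26326930309 = 2503340319061, q_11 = 2·300429025597 + 6386218222 = 607244269416 → 2503340319061/607244269416

4/1
262947/63784
26326930309/6386218222
2503340319061/607244269416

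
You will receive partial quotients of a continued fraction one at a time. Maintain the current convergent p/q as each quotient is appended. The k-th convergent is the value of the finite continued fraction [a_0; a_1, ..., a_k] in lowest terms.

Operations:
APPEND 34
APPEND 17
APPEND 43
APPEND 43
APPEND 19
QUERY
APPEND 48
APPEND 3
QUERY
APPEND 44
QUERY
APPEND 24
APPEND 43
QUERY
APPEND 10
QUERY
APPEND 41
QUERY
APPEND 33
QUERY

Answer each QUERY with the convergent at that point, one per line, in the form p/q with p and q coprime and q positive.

APPEND 34: p_0 = 34·1 + 0 = 34, q_0 = 34·0 + 1 = 1 → 34/1
APPEND 17: p_1 = 17·34 + 1 = 579, q_1 = 17·1 + 0 = 17 → 579/17
APPEND 43: p_2 = 43·579 + 34 = 24931, q_2 = 43·17 + 1 = 732 → 24931/732
APPEND 43: p_3 = 43·24931 + 579 = 1072612, q_3 = 43·732 + 17 = 31493 → 1072612/31493
APPEND 19: p_4 = 19·1072612 + 24931 = 20404559, q_4 = 19·31493 + 732 = 599099 → 20404559/599099
APPEND 48: p_5 = 48·20404559 + 1072612 = 980491444, q_5 = 48·599099 + 31493 = 28788245 → 980491444/28788245
APPEND 3: p_6 = 3·980491444 + 20404559 = 2961878891, q_6 = 3·28788245 + 599099 = 86963834 → 2961878891/86963834
APPEND 44: p_7 = 44·2961878891 + 980491444 = 131303162648, q_7 = 44·86963834 + 28788245 = 3855196941 → 131303162648/3855196941
APPEND 24: p_8 = 24·131303162648 + 2961878891 = 3154237782443, q_8 = 24·3855196941 + 86963834 = 92611690418 → 3154237782443/92611690418
APPEND 43: p_9 = 43·3154237782443 + 131303162648 = 135763527807697, q_9 = 43·92611690418 + 3855196941 = 3986157884915 → 135763527807697/3986157884915
APPEND 10: p_10 = 10·135763527807697 + 3154237782443 = 1360789515859413, q_10 = 10·3986157884915 + 92611690418 = 39954190539568 → 1360789515859413/39954190539568
APPEND 41: p_11 = 41·1360789515859413 + 135763527807697 = 55928133678043630, q_11 = 41·39954190539568 + 3986157884915 = 1642107970007203 → 55928133678043630/1642107970007203
APPEND 33: p_12 = 33·55928133678043630 + 1360789515859413 = 1846989200891299203, q_12 = 33·1642107970007203 + 39954190539568 = 54229517200777267 → 1846989200891299203/54229517200777267

20404559/599099
2961878891/86963834
131303162648/3855196941
135763527807697/3986157884915
1360789515859413/39954190539568
55928133678043630/1642107970007203
1846989200891299203/54229517200777267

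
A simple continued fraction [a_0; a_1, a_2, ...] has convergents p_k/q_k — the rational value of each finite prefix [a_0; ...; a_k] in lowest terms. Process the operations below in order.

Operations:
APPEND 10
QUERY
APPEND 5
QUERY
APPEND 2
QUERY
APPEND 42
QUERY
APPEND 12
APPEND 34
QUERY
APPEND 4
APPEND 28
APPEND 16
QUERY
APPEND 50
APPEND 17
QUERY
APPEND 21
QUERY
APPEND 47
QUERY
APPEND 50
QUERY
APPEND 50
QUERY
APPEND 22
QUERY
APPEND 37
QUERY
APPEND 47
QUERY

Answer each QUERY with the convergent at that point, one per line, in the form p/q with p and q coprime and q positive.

10/1
51/5
112/11
4755/467
1948603/191377
3556538864/349296259
3030385053499/297621424366
63816134859634/6267536507457
3002388723456297/294871837274845
150183252307674484/14749859400249707
7512165004107180497/737787841849760195
165417813342665645418/16246082380094973997
6127971258682736060963/601842835905363798084
288180066971431260510679/28302859369932193483945

APPEND 10: p_0 = 10·1 + 0 = 10, q_0 = 10·0 + 1 = 1 → 10/1
APPEND 5: p_1 = 5·10 + 1 = 51, q_1 = 5·1 + 0 = 5 → 51/5
APPEND 2: p_2 = 2·51 + 10 = 112, q_2 = 2·5 + 1 = 11 → 112/11
APPEND 42: p_3 = 42·112 + 51 = 4755, q_3 = 42·11 + 5 = 467 → 4755/467
APPEND 12: p_4 = 12·4755 + 112 = 57172, q_4 = 12·467 + 11 = 5615 → 57172/5615
APPEND 34: p_5 = 34·57172 + 4755 = 1948603, q_5 = 34·5615 + 467 = 191377 → 1948603/191377
APPEND 4: p_6 = 4·1948603 + 57172 = 7851584, q_6 = 4·191377 + 5615 = 771123 → 7851584/771123
APPEND 28: p_7 = 28·7851584 + 1948603 = 221792955, q_7 = 28·771123 + 191377 = 21782821 → 221792955/21782821
APPEND 16: p_8 = 16·221792955 + 7851584 = 3556538864, q_8 = 16·21782821 + 771123 = 349296259 → 3556538864/349296259
APPEND 50: p_9 = 50·3556538864 + 221792955 = 178048736155, q_9 = 50·349296259 + 21782821 = 17486595771 → 178048736155/17486595771
APPEND 17: p_10 = 17·178048736155 + 3556538864 = 3030385053499, q_10 = 17·17486595771 + 349296259 = 297621424366 → 3030385053499/297621424366
APPEND 21: p_11 = 21·3030385053499 + 178048736155 = 63816134859634, q_11 = 21·297621424366 + 17486595771 = 6267536507457 → 63816134859634/6267536507457
APPEND 47: p_12 = 47·63816134859634 + 3030385053499 = 3002388723456297, q_12 = 47·6267536507457 + 297621424366 = 294871837274845 → 3002388723456297/294871837274845
APPEND 50: p_13 = 50·3002388723456297 + 63816134859634 = 150183252307674484, q_13 = 50·294871837274845 + 6267536507457 = 14749859400249707 → 150183252307674484/14749859400249707
APPEND 50: p_14 = 50·150183252307674484 + 3002388723456297 = 7512165004107180497, q_14 = 50·14749859400249707 + 294871837274845 = 737787841849760195 → 7512165004107180497/737787841849760195
APPEND 22: p_15 = 22·7512165004107180497 + 150183252307674484 = 165417813342665645418, q_15 = 22·737787841849760195 + 14749859400249707 = 16246082380094973997 → 165417813342665645418/16246082380094973997
APPEND 37: p_16 = 37·165417813342665645418 + 7512165004107180497 = 6127971258682736060963, q_16 = 37·16246082380094973997 + 737787841849760195 = 601842835905363798084 → 6127971258682736060963/601842835905363798084
APPEND 47: p_17 = 47·6127971258682736060963 + 165417813342665645418 = 288180066971431260510679, q_17 = 47·601842835905363798084 + 16246082380094973997 = 28302859369932193483945 → 288180066971431260510679/28302859369932193483945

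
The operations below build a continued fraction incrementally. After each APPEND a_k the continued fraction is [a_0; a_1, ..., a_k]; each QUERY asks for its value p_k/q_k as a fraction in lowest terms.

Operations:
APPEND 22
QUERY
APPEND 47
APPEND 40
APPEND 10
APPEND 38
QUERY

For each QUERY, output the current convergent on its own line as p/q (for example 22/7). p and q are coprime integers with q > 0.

APPEND 22: p_0 = 22·1 + 0 = 22, q_0 = 22·0 + 1 = 1 → 22/1
APPEND 47: p_1 = 47·22 + 1 = 1035, q_1 = 47·1 + 0 = 47 → 1035/47
APPEND 40: p_2 = 40·1035 + 22 = 41422, q_2 = 40·47 + 1 = 1881 → 41422/1881
APPEND 10: p_3 = 10·41422 + 1035 = 415255, q_3 = 10·1881 + 47 = 18857 → 415255/18857
APPEND 38: p_4 = 38·415255 + 41422 = 15821112, q_4 = 38·18857 + 1881 = 718447 → 15821112/718447

22/1
15821112/718447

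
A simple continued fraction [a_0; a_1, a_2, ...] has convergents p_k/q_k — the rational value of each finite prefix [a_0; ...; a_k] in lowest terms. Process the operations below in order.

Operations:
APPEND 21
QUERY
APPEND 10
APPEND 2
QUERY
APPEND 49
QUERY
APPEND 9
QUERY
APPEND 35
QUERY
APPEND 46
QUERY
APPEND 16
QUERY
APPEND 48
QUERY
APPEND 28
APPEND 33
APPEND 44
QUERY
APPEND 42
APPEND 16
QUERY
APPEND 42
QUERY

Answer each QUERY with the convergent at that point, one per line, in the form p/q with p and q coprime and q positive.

APPEND 21: p_0 = 21·1 + 0 = 21, q_0 = 21·0 + 1 = 1 → 21/1
APPEND 10: p_1 = 10·21 + 1 = 211, q_1 = 10·1 + 0 = 10 → 211/10
APPEND 2: p_2 = 2·211 + 21 = 443, q_2 = 2·10 + 1 = 21 → 443/21
APPEND 49: p_3 = 49·443 + 211 = 21918, q_3 = 49·21 + 10 = 1039 → 21918/1039
APPEND 9: p_4 = 9·21918 + 443 = 197705, q_4 = 9·1039 + 21 = 9372 → 197705/9372
APPEND 35: p_5 = 35·197705 + 21918 = 6941593, q_5 = 35·9372 + 1039 = 329059 → 6941593/329059
APPEND 46: p_6 = 46·6941593 + 197705 = 319510983, q_6 = 46·329059 + 9372 = 15146086 → 319510983/15146086
APPEND 16: p_7 = 16·319510983 + 6941593 = 5119117321, q_7 = 16·15146086 + 329059 = 242666435 → 5119117321/242666435
APPEND 48: p_8 = 48·5119117321 + 319510983 = 246037142391, q_8 = 48·242666435 + 15146086 = 11663134966 → 246037142391/11663134966
APPEND 28: p_9 = 28·246037142391 + 5119117321 = 6894159104269, q_9 = 28·11663134966 + 242666435 = 326810445483 → 6894159104269/326810445483
APPEND 33: p_10 = 33·6894159104269 + 246037142391 = 227753287583268, q_10 = 33·326810445483 + 11663134966 = 10796407835905 → 227753287583268/10796407835905
APPEND 44: p_11 = 44·227753287583268 + 6894159104269 = 10028038812768061, q_11 = 44·10796407835905 + 326810445483 = 475368755225303 → 10028038812768061/475368755225303
APPEND 42: p_12 = 42·10028038812768061 + 227753287583268 = 421405383423841830, q_12 = 42·475368755225303 + 10796407835905 = 19976284127298631 → 421405383423841830/19976284127298631
APPEND 16: p_13 = 16·421405383423841830 + 10028038812768061 = 6752514173594237341, q_13 = 16·19976284127298631 + 475368755225303 = 320095914792003399 → 6752514173594237341/320095914792003399
APPEND 42: p_14 = 42·6752514173594237341 + 421405383423841830 = 284027000674381810152, q_14 = 42·320095914792003399 + 19976284127298631 = 13464004705391441389 → 284027000674381810152/13464004705391441389

21/1
443/21
21918/1039
197705/9372
6941593/329059
319510983/15146086
5119117321/242666435
246037142391/11663134966
10028038812768061/475368755225303
6752514173594237341/320095914792003399
284027000674381810152/13464004705391441389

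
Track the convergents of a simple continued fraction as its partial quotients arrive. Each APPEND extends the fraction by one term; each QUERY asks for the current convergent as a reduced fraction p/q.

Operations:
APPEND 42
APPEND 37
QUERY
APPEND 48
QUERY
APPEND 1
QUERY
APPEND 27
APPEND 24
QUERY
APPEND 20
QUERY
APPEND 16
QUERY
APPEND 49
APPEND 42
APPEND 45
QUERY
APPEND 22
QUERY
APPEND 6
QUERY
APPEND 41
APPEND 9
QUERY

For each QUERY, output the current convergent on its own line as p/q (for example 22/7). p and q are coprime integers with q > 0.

APPEND 42: p_0 = 42·1 + 0 = 42, q_0 = 42·0 + 1 = 1 → 42/1
APPEND 37: p_1 = 37·42 + 1 = 1555, q_1 = 37·1 + 0 = 37 → 1555/37
APPEND 48: p_2 = 48·1555 + 42 = 74682, q_2 = 48·37 + 1 = 1777 → 74682/1777
APPEND 1: p_3 = 1·74682 + 1555 = 76237, q_3 = 1·1777 + 37 = 1814 → 76237/1814
APPEND 27: p_4 = 27·76237 + 74682 = 2133081, q_4 = 27·1814 + 1777 = 50755 → 2133081/50755
APPEND 24: p_5 = 24·2133081 + 76237 = 51270181, q_5 = 24·50755 + 1814 = 1219934 → 51270181/1219934
APPEND 20: p_6 = 20·51270181 + 2133081 = 1027536701, q_6 = 20·1219934 + 50755 = 24449435 → 1027536701/24449435
APPEND 16: p_7 = 16·1027536701 + 51270181 = 16491857397, q_7 = 16·24449435 + 1219934 = 392410894 → 16491857397/392410894
APPEND 49: p_8 = 49·16491857397 + 1027536701 = 809128549154, q_8 = 49·392410894 + 24449435 = 19252583241 → 809128549154/19252583241
APPEND 42: p_9 = 42·809128549154 + 16491857397 = 33999890921865, q_9 = 42·19252583241 + 392410894 = 809000907016 → 33999890921865/809000907016
APPEND 45: p_10 = 45·33999890921865 + 809128549154 = 1530804220033079, q_10 = 45·809000907016 + 19252583241 = 36424293398961 → 1530804220033079/36424293398961
APPEND 22: p_11 = 22·1530804220033079 + 33999890921865 = 33711692731649603, q_11 = 22·36424293398961 + 809000907016 = 802143455684158 → 33711692731649603/802143455684158
APPEND 6: p_12 = 6·33711692731649603 + 1530804220033079 = 203800960609930697, q_12 = 6·802143455684158 + 36424293398961 = 4849285027503909 → 203800960609930697/4849285027503909
APPEND 41: p_13 = 41·203800960609930697 + 33711692731649603 = 8389551077738808180, q_13 = 41·4849285027503909 + 802143455684158 = 199622829583344427 → 8389551077738808180/199622829583344427
APPEND 9: p_14 = 9·8389551077738808180 + 203800960609930697 = 75709760660259204317, q_14 = 9·199622829583344427 + 4849285027503909 = 1801454751277603752 → 75709760660259204317/1801454751277603752

1555/37
74682/1777
76237/1814
51270181/1219934
1027536701/24449435
16491857397/392410894
1530804220033079/36424293398961
33711692731649603/802143455684158
203800960609930697/4849285027503909
75709760660259204317/1801454751277603752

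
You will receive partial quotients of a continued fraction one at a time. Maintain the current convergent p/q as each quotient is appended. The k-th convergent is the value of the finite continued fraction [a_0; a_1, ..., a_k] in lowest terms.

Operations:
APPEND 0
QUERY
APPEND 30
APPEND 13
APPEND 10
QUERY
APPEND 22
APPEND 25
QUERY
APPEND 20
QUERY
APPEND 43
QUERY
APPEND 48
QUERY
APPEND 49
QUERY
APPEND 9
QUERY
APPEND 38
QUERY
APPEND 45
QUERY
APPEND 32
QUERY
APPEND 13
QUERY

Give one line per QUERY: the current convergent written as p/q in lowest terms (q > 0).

0/1
131/3940
72506/2180715
1453015/43701371
62552151/1881339668
3003956263/90348005435
147256409038/4428933605983
1328311637605/39950750459282
50623098638028/1522557451058699
2279367750348865/68555036048100737
72990391109801708/2195283710990282283
951154452177771069/28607243278921770416

APPEND 0: p_0 = 0·1 + 0 = 0, q_0 = 0·0 + 1 = 1 → 0/1
APPEND 30: p_1 = 30·0 + 1 = 1, q_1 = 30·1 + 0 = 30 → 1/30
APPEND 13: p_2 = 13·1 + 0 = 13, q_2 = 13·30 + 1 = 391 → 13/391
APPEND 10: p_3 = 10·13 + 1 = 131, q_3 = 10·391 + 30 = 3940 → 131/3940
APPEND 22: p_4 = 22·131 + 13 = 2895, q_4 = 22·3940 + 391 = 87071 → 2895/87071
APPEND 25: p_5 = 25·2895 + 131 = 72506, q_5 = 25·87071 + 3940 = 2180715 → 72506/2180715
APPEND 20: p_6 = 20·72506 + 2895 = 1453015, q_6 = 20·2180715 + 87071 = 43701371 → 1453015/43701371
APPEND 43: p_7 = 43·1453015 + 72506 = 62552151, q_7 = 43·43701371 + 2180715 = 1881339668 → 62552151/1881339668
APPEND 48: p_8 = 48·62552151 + 1453015 = 3003956263, q_8 = 48·1881339668 + 43701371 = 90348005435 → 3003956263/90348005435
APPEND 49: p_9 = 49·3003956263 + 62552151 = 147256409038, q_9 = 49·90348005435 + 1881339668 = 4428933605983 → 147256409038/4428933605983
APPEND 9: p_10 = 9·147256409038 + 3003956263 = 1328311637605, q_10 = 9·4428933605983 + 90348005435 = 39950750459282 → 1328311637605/39950750459282
APPEND 38: p_11 = 38·1328311637605 + 147256409038 = 50623098638028, q_11 = 38·39950750459282 + 4428933605983 = 1522557451058699 → 50623098638028/1522557451058699
APPEND 45: p_12 = 45·50623098638028 + 1328311637605 = 2279367750348865, q_12 = 45·1522557451058699 + 39950750459282 = 68555036048100737 → 2279367750348865/68555036048100737
APPEND 32: p_13 = 32·2279367750348865 + 50623098638028 = 72990391109801708, q_13 = 32·68555036048100737 + 1522557451058699 = 2195283710990282283 → 72990391109801708/2195283710990282283
APPEND 13: p_14 = 13·72990391109801708 + 2279367750348865 = 951154452177771069, q_14 = 13·2195283710990282283 + 68555036048100737 = 28607243278921770416 → 951154452177771069/28607243278921770416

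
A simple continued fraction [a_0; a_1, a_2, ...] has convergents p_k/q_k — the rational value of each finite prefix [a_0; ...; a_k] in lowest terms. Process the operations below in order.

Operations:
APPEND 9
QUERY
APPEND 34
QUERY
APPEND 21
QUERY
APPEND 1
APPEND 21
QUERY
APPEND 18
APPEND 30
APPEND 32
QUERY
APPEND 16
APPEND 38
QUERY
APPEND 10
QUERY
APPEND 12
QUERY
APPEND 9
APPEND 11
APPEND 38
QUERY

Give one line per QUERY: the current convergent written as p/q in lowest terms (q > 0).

APPEND 9: p_0 = 9·1 + 0 = 9, q_0 = 9·0 + 1 = 1 → 9/1
APPEND 34: p_1 = 34·9 + 1 = 307, q_1 = 34·1 + 0 = 34 → 307/34
APPEND 21: p_2 = 21·307 + 9 = 6456, q_2 = 21·34 + 1 = 715 → 6456/715
APPEND 1: p_3 = 1·6456 + 307 = 6763, q_3 = 1·715 + 34 = 749 → 6763/749
APPEND 21: p_4 = 21·6763 + 6456 = 148479, q_4 = 21·749 + 715 = 16444 → 148479/16444
APPEND 18: p_5 = 18·148479 + 6763 = 2679385, q_5 = 18·16444 + 749 = 296741 → 2679385/296741
APPEND 30: p_6 = 30·2679385 + 148479 = 80530029, q_6 = 30·296741 + 16444 = 8918674 → 80530029/8918674
APPEND 32: p_7 = 32·80530029 + 2679385 = 2579640313, q_7 = 32·8918674 + 296741 = 285694309 → 2579640313/285694309
APPEND 16: p_8 = 16·2579640313 + 80530029 = 41354775037, q_8 = 16·285694309 + 8918674 = 4580027618 → 41354775037/4580027618
APPEND 38: p_9 = 38·41354775037 + 2579640313 = 1574061091719, q_9 = 38·4580027618 + 285694309 = 174326743793 → 1574061091719/174326743793
APPEND 10: p_10 = 10·1574061091719 + 41354775037 = 15781965692227, q_10 = 10·174326743793 + 4580027618 = 1747847465548 → 15781965692227/1747847465548
APPEND 12: p_11 = 12·15781965692227 + 1574061091719 = 190957649398443, q_11 = 12·1747847465548 + 174326743793 = 21148496330369 → 190957649398443/21148496330369
APPEND 9: p_12 = 9·190957649398443 + 15781965692227 = 1734400810278214, q_12 = 9·21148496330369 + 1747847465548 = 192084314438869 → 1734400810278214/192084314438869
APPEND 11: p_13 = 11·1734400810278214 + 190957649398443 = 19269366562458797, q_13 = 11·192084314438869 + 21148496330369 = 2134075955157928 → 19269366562458797/2134075955157928
APPEND 38: p_14 = 38·19269366562458797 + 1734400810278214 = 733970330183712500, q_14 = 38·2134075955157928 + 192084314438869 = 81286970610440133 → 733970330183712500/81286970610440133

9/1
307/34
6456/715
148479/16444
2579640313/285694309
1574061091719/174326743793
15781965692227/1747847465548
190957649398443/21148496330369
733970330183712500/81286970610440133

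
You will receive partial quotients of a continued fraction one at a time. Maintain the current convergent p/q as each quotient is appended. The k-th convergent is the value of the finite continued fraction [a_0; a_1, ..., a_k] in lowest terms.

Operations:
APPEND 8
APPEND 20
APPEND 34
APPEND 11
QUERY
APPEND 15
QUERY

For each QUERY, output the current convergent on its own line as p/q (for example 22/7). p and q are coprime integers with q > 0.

APPEND 8: p_0 = 8·1 + 0 = 8, q_0 = 8·0 + 1 = 1 → 8/1
APPEND 20: p_1 = 20·8 + 1 = 161, q_1 = 20·1 + 0 = 20 → 161/20
APPEND 34: p_2 = 34·161 + 8 = 5482, q_2 = 34·20 + 1 = 681 → 5482/681
APPEND 11: p_3 = 11·5482 + 161 = 60463, q_3 = 11·681 + 20 = 7511 → 60463/7511
APPEND 15: p_4 = 15·60463 + 5482 = 912427, q_4 = 15·7511 + 681 = 113346 → 912427/113346

60463/7511
912427/113346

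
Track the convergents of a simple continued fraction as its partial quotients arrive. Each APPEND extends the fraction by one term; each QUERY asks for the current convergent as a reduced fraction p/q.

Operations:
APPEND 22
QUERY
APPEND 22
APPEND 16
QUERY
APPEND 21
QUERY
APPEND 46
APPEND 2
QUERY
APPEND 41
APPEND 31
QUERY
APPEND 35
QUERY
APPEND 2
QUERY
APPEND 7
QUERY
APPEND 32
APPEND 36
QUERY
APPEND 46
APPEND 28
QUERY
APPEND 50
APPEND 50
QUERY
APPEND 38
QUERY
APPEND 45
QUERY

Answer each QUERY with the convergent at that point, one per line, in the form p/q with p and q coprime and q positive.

22/1
7782/353
163907/7435
15258915/692161
19643312504/891042045
688149100659/31215192539
1395941513822/63321427123
10459739697413/474465182400
12110333765614781/549337926683628
15619631237008721773/708523481298586336
39092568296800318702473/1773281466269499966886
1486299134251723376893588/67420147177096762769279
66922553609624352278913933/3035679904435623824584441

APPEND 22: p_0 = 22·1 + 0 = 22, q_0 = 22·0 + 1 = 1 → 22/1
APPEND 22: p_1 = 22·22 + 1 = 485, q_1 = 22·1 + 0 = 22 → 485/22
APPEND 16: p_2 = 16·485 + 22 = 7782, q_2 = 16·22 + 1 = 353 → 7782/353
APPEND 21: p_3 = 21·7782 + 485 = 163907, q_3 = 21·353 + 22 = 7435 → 163907/7435
APPEND 46: p_4 = 46·163907 + 7782 = 7547504, q_4 = 46·7435 + 353 = 342363 → 7547504/342363
APPEND 2: p_5 = 2·7547504 + 163907 = 15258915, q_5 = 2·342363 + 7435 = 692161 → 15258915/692161
APPEND 41: p_6 = 41·15258915 + 7547504 = 633163019, q_6 = 41·692161 + 342363 = 28720964 → 633163019/28720964
APPEND 31: p_7 = 31·633163019 + 15258915 = 19643312504, q_7 = 31·28720964 + 692161 = 891042045 → 19643312504/891042045
APPEND 35: p_8 = 35·19643312504 + 633163019 = 688149100659, q_8 = 35·891042045 + 28720964 = 31215192539 → 688149100659/31215192539
APPEND 2: p_9 = 2·688149100659 + 19643312504 = 1395941513822, q_9 = 2·31215192539 + 891042045 = 63321427123 → 1395941513822/63321427123
APPEND 7: p_10 = 7·1395941513822 + 688149100659 = 10459739697413, q_10 = 7·63321427123 + 31215192539 = 474465182400 → 10459739697413/474465182400
APPEND 32: p_11 = 32·10459739697413 + 1395941513822 = 336107611831038, q_11 = 32·474465182400 + 63321427123 = 15246207263923 → 336107611831038/15246207263923
APPEND 36: p_12 = 36·336107611831038 + 10459739697413 = 12110333765614781, q_12 = 36·15246207263923 + 474465182400 = 549337926683628 → 12110333765614781/549337926683628
APPEND 46: p_13 = 46·12110333765614781 + 336107611831038 = 557411460830110964, q_13 = 46·549337926683628 + 15246207263923 = 25284790834710811 → 557411460830110964/25284790834710811
APPEND 28: p_14 = 28·557411460830110964 + 12110333765614781 = 15619631237008721773, q_14 = 28·25284790834710811 + 549337926683628 = 708523481298586336 → 15619631237008721773/708523481298586336
APPEND 50: p_15 = 50·15619631237008721773 + 557411460830110964 = 781538973311266199614, q_15 = 50·708523481298586336 + 25284790834710811 = 35451458855764027611 → 781538973311266199614/35451458855764027611
APPEND 50: p_16 = 50·781538973311266199614 + 15619631237008721773 = 39092568296800318702473, q_16 = 50·35451458855764027611 + 708523481298586336 = 1773281466269499966886 → 39092568296800318702473/1773281466269499966886
APPEND 38: p_17 = 38·39092568296800318702473 + 781538973311266199614 = 1486299134251723376893588, q_17 = 38·1773281466269499966886 + 35451458855764027611 = 67420147177096762769279 → 1486299134251723376893588/67420147177096762769279
APPEND 45: p_18 = 45·1486299134251723376893588 + 39092568296800318702473 = 66922553609624352278913933, q_18 = 45·67420147177096762769279 + 1773281466269499966886 = 3035679904435623824584441 → 66922553609624352278913933/3035679904435623824584441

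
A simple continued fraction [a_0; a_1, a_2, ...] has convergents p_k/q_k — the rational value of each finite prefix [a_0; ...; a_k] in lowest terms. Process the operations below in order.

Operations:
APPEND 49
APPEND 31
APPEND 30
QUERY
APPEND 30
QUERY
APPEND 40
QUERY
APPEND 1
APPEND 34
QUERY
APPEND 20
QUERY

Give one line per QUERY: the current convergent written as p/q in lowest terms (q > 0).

APPEND 49: p_0 = 49·1 + 0 = 49, q_0 = 49·0 + 1 = 1 → 49/1
APPEND 31: p_1 = 31·49 + 1 = 1520, q_1 = 31·1 + 0 = 31 → 1520/31
APPEND 30: p_2 = 30·1520 + 49 = 45649, q_2 = 30·31 + 1 = 931 → 45649/931
APPEND 30: p_3 = 30·45649 + 1520 = 1370990, q_3 = 30·931 + 31 = 27961 → 1370990/27961
APPEND 40: p_4 = 40·1370990 + 45649 = 54885249, q_4 = 40·27961 + 931 = 1119371 → 54885249/1119371
APPEND 1: p_5 = 1·54885249 + 1370990 = 56256239, q_5 = 1·1119371 + 27961 = 1147332 → 56256239/1147332
APPEND 34: p_6 = 34·56256239 + 54885249 = 1967597375, q_6 = 34·1147332 + 1119371 = 40128659 → 1967597375/40128659
APPEND 20: p_7 = 20·1967597375 + 56256239 = 39408203739, q_7 = 20·40128659 + 1147332 = 803720512 → 39408203739/803720512

45649/931
1370990/27961
54885249/1119371
1967597375/40128659
39408203739/803720512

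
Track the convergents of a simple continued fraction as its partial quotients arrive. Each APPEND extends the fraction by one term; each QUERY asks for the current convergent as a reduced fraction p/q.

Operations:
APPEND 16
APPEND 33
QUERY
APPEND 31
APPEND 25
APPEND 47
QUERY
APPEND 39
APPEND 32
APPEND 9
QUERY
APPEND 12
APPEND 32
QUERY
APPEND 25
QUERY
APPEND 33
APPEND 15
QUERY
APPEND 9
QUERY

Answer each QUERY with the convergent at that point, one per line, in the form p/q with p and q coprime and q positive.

529/33
19328903/1205775
218148777096/13608549937
84760237542760/5287510389137
2121647878842927/132352569160900
1053608751469233192/65726186959643455
9552577903462458079/595908604929489932

APPEND 16: p_0 = 16·1 + 0 = 16, q_0 = 16·0 + 1 = 1 → 16/1
APPEND 33: p_1 = 33·16 + 1 = 529, q_1 = 33·1 + 0 = 33 → 529/33
APPEND 31: p_2 = 31·529 + 16 = 16415, q_2 = 31·33 + 1 = 1024 → 16415/1024
APPEND 25: p_3 = 25·16415 + 529 = 410904, q_3 = 25·1024 + 33 = 25633 → 410904/25633
APPEND 47: p_4 = 47·410904 + 16415 = 19328903, q_4 = 47·25633 + 1024 = 1205775 → 19328903/1205775
APPEND 39: p_5 = 39·19328903 + 410904 = 754238121, q_5 = 39·1205775 + 25633 = 47050858 → 754238121/47050858
APPEND 32: p_6 = 32·754238121 + 19328903 = 24154948775, q_6 = 32·47050858 + 1205775 = 1506833231 → 24154948775/1506833231
APPEND 9: p_7 = 9·24154948775 + 754238121 = 218148777096, q_7 = 9·1506833231 + 47050858 = 13608549937 → 218148777096/13608549937
APPEND 12: p_8 = 12·218148777096 + 24154948775 = 2641940273927, q_8 = 12·13608549937 + 1506833231 = 164809432475 → 2641940273927/164809432475
APPEND 32: p_9 = 32·2641940273927 + 218148777096 = 84760237542760, q_9 = 32·164809432475 + 13608549937 = 5287510389137 → 84760237542760/5287510389137
APPEND 25: p_10 = 25·84760237542760 + 2641940273927 = 2121647878842927, q_10 = 25·5287510389137 + 164809432475 = 132352569160900 → 2121647878842927/132352569160900
APPEND 33: p_11 = 33·2121647878842927 + 84760237542760 = 70099140239359351, q_11 = 33·132352569160900 + 5287510389137 = 4372922292698837 → 70099140239359351/4372922292698837
APPEND 15: p_12 = 15·70099140239359351 + 2121647878842927 = 1053608751469233192, q_12 = 15·4372922292698837 + 132352569160900 = 65726186959643455 → 1053608751469233192/65726186959643455
APPEND 9: p_13 = 9·1053608751469233192 + 70099140239359351 = 9552577903462458079, q_13 = 9·65726186959643455 + 4372922292698837 = 595908604929489932 → 9552577903462458079/595908604929489932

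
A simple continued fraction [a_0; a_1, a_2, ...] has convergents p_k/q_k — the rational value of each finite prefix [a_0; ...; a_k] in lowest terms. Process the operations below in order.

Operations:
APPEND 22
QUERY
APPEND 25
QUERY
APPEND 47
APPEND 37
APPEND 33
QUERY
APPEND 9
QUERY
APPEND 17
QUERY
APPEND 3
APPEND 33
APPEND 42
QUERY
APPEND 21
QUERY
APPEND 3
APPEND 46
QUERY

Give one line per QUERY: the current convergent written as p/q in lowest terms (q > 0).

22/1
551/25
31691201/1437897
286180363/12984610
4896757372/222176267
20978003397997/951816504271
441037191047116/20010792708521
62269157711856986/2825283745680885

APPEND 22: p_0 = 22·1 + 0 = 22, q_0 = 22·0 + 1 = 1 → 22/1
APPEND 25: p_1 = 25·22 + 1 = 551, q_1 = 25·1 + 0 = 25 → 551/25
APPEND 47: p_2 = 47·551 + 22 = 25919, q_2 = 47·25 + 1 = 1176 → 25919/1176
APPEND 37: p_3 = 37·25919 + 551 = 959554, q_3 = 37·1176 + 25 = 43537 → 959554/43537
APPEND 33: p_4 = 33·959554 + 25919 = 31691201, q_4 = 33·43537 + 1176 = 1437897 → 31691201/1437897
APPEND 9: p_5 = 9·31691201 + 959554 = 286180363, q_5 = 9·1437897 + 43537 = 12984610 → 286180363/12984610
APPEND 17: p_6 = 17·286180363 + 31691201 = 4896757372, q_6 = 17·12984610 + 1437897 = 222176267 → 4896757372/222176267
APPEND 3: p_7 = 3·4896757372 + 286180363 = 14976452479, q_7 = 3·222176267 + 12984610 = 679513411 → 14976452479/679513411
APPEND 33: p_8 = 33·14976452479 + 4896757372 = 499119689179, q_8 = 33·679513411 + 222176267 = 22646118830 → 499119689179/22646118830
APPEND 42: p_9 = 42·499119689179 + 14976452479 = 20978003397997, q_9 = 42·22646118830 + 679513411 = 951816504271 → 20978003397997/951816504271
APPEND 21: p_10 = 21·20978003397997 + 499119689179 = 441037191047116, q_10 = 21·951816504271 + 22646118830 = 20010792708521 → 441037191047116/20010792708521
APPEND 3: p_11 = 3·441037191047116 + 20978003397997 = 1344089576539345, q_11 = 3·20010792708521 + 951816504271 = 60984194629834 → 1344089576539345/60984194629834
APPEND 46: p_12 = 46·1344089576539345 + 441037191047116 = 62269157711856986, q_12 = 46·60984194629834 + 20010792708521 = 2825283745680885 → 62269157711856986/2825283745680885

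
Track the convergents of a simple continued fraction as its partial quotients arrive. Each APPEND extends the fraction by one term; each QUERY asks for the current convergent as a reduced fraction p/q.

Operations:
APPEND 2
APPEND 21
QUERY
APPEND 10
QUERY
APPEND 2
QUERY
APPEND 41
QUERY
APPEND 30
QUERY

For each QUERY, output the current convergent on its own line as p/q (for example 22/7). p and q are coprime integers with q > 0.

43/21
432/211
907/443
37619/18374
1129477/551663

APPEND 2: p_0 = 2·1 + 0 = 2, q_0 = 2·0 + 1 = 1 → 2/1
APPEND 21: p_1 = 21·2 + 1 = 43, q_1 = 21·1 + 0 = 21 → 43/21
APPEND 10: p_2 = 10·43 + 2 = 432, q_2 = 10·21 + 1 = 211 → 432/211
APPEND 2: p_3 = 2·432 + 43 = 907, q_3 = 2·211 + 21 = 443 → 907/443
APPEND 41: p_4 = 41·907 + 432 = 37619, q_4 = 41·443 + 211 = 18374 → 37619/18374
APPEND 30: p_5 = 30·37619 + 907 = 1129477, q_5 = 30·18374 + 443 = 551663 → 1129477/551663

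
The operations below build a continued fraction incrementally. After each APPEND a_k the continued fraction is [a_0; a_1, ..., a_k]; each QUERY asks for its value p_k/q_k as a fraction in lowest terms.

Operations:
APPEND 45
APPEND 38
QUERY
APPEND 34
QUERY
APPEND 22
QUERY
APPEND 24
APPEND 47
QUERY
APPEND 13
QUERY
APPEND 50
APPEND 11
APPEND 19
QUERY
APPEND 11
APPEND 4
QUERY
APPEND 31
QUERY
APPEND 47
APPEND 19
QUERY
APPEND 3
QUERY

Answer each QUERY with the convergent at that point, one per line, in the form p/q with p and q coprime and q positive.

1711/38
58219/1293
1282529/28484
1450711534/32219207
18890088857/419534600
199009494108923/4419850490870
8997124822049859/199819343992658
281110398315530863/6243249537147845
251483641465703538843/5585261653746033932
767672110242762616949/17049417508828043169

APPEND 45: p_0 = 45·1 + 0 = 45, q_0 = 45·0 + 1 = 1 → 45/1
APPEND 38: p_1 = 38·45 + 1 = 1711, q_1 = 38·1 + 0 = 38 → 1711/38
APPEND 34: p_2 = 34·1711 + 45 = 58219, q_2 = 34·38 + 1 = 1293 → 58219/1293
APPEND 22: p_3 = 22·58219 + 1711 = 1282529, q_3 = 22·1293 + 38 = 28484 → 1282529/28484
APPEND 24: p_4 = 24·1282529 + 58219 = 30838915, q_4 = 24·28484 + 1293 = 684909 → 30838915/684909
APPEND 47: p_5 = 47·30838915 + 1282529 = 1450711534, q_5 = 47·684909 + 28484 = 32219207 → 1450711534/32219207
APPEND 13: p_6 = 13·1450711534 + 30838915 = 18890088857, q_6 = 13·32219207 + 684909 = 419534600 → 18890088857/419534600
APPEND 50: p_7 = 50·18890088857 + 1450711534 = 945955154384, q_7 = 50·419534600 + 32219207 = 21008949207 → 945955154384/21008949207
APPEND 11: p_8 = 11·945955154384 + 18890088857 = 10424396787081, q_8 = 11·21008949207 + 419534600 = 231517975877 → 10424396787081/231517975877
APPEND 19: p_9 = 19·10424396787081 + 945955154384 = 199009494108923, q_9 = 19·231517975877 + 21008949207 = 4419850490870 → 199009494108923/4419850490870
APPEND 11: p_10 = 11·199009494108923 + 10424396787081 = 2199528831985234, q_10 = 11·4419850490870 + 231517975877 = 48849873375447 → 2199528831985234/48849873375447
APPEND 4: p_11 = 4·2199528831985234 + 199009494108923 = 8997124822049859, q_11 = 4·48849873375447 + 4419850490870 = 199819343992658 → 8997124822049859/199819343992658
APPEND 31: p_12 = 31·8997124822049859 + 2199528831985234 = 281110398315530863, q_12 = 31·199819343992658 + 48849873375447 = 6243249537147845 → 281110398315530863/6243249537147845
APPEND 47: p_13 = 47·281110398315530863 + 8997124822049859 = 13221185845652000420, q_13 = 47·6243249537147845 + 199819343992658 = 293632547589941373 → 13221185845652000420/293632547589941373
APPEND 19: p_14 = 19·13221185845652000420 + 281110398315530863 = 251483641465703538843, q_14 = 19·293632547589941373 + 6243249537147845 = 5585261653746033932 → 251483641465703538843/5585261653746033932
APPEND 3: p_15 = 3·251483641465703538843 + 13221185845652000420 = 767672110242762616949, q_15 = 3·5585261653746033932 + 293632547589941373 = 17049417508828043169 → 767672110242762616949/17049417508828043169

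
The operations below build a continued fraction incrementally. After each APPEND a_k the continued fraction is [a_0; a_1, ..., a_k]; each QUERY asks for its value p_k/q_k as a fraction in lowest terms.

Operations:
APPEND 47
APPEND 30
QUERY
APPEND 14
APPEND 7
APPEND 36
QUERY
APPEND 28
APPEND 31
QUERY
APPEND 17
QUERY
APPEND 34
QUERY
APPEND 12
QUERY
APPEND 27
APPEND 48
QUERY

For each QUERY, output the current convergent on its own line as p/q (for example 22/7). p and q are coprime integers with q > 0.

1411/30
5060449/107593
4401870739/93590604
74973635153/1594055849
2553505465941/54291489470
30717039226445/653091929489
39962568139064333/849666224041793

APPEND 47: p_0 = 47·1 + 0 = 47, q_0 = 47·0 + 1 = 1 → 47/1
APPEND 30: p_1 = 30·47 + 1 = 1411, q_1 = 30·1 + 0 = 30 → 1411/30
APPEND 14: p_2 = 14·1411 + 47 = 19801, q_2 = 14·30 + 1 = 421 → 19801/421
APPEND 7: p_3 = 7·19801 + 1411 = 140018, q_3 = 7·421 + 30 = 2977 → 140018/2977
APPEND 36: p_4 = 36·140018 + 19801 = 5060449, q_4 = 36·2977 + 421 = 107593 → 5060449/107593
APPEND 28: p_5 = 28·5060449 + 140018 = 141832590, q_5 = 28·107593 + 2977 = 3015581 → 141832590/3015581
APPEND 31: p_6 = 31·141832590 + 5060449 = 4401870739, q_6 = 31·3015581 + 107593 = 93590604 → 4401870739/93590604
APPEND 17: p_7 = 17·4401870739 + 141832590 = 74973635153, q_7 = 17·93590604 + 3015581 = 1594055849 → 74973635153/1594055849
APPEND 34: p_8 = 34·74973635153 + 4401870739 = 2553505465941, q_8 = 34·1594055849 + 93590604 = 54291489470 → 2553505465941/54291489470
APPEND 12: p_9 = 12·2553505465941 + 74973635153 = 30717039226445, q_9 = 12·54291489470 + 1594055849 = 653091929489 → 30717039226445/653091929489
APPEND 27: p_10 = 27·30717039226445 + 2553505465941 = 831913564579956, q_10 = 27·653091929489 + 54291489470 = 17687773585673 → 831913564579956/17687773585673
APPEND 48: p_11 = 48·831913564579956 + 30717039226445 = 39962568139064333, q_11 = 48·17687773585673 + 653091929489 = 849666224041793 → 39962568139064333/849666224041793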